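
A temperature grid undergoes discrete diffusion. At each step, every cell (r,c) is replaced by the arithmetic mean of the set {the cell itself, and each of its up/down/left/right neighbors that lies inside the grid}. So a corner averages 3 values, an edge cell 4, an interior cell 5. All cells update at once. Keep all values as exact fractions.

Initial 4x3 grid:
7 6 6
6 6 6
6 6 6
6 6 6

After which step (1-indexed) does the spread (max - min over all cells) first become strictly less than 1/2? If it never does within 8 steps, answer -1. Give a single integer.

Answer: 1

Derivation:
Step 1: max=19/3, min=6, spread=1/3
  -> spread < 1/2 first at step 1
Step 2: max=113/18, min=6, spread=5/18
Step 3: max=1337/216, min=6, spread=41/216
Step 4: max=159737/25920, min=6, spread=4217/25920
Step 5: max=9540349/1555200, min=43279/7200, spread=38417/311040
Step 6: max=571072211/93312000, min=866597/144000, spread=1903471/18662400
Step 7: max=34193309089/5598720000, min=26035759/4320000, spread=18038617/223948800
Step 8: max=2048807382851/335923200000, min=2345726759/388800000, spread=883978523/13436928000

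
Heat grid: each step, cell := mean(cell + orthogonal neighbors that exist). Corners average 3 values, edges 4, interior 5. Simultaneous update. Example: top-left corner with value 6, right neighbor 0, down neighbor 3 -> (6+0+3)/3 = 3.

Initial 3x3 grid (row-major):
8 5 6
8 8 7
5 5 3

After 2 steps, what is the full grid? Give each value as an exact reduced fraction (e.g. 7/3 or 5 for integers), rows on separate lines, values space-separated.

After step 1:
  7 27/4 6
  29/4 33/5 6
  6 21/4 5
After step 2:
  7 527/80 25/4
  537/80 637/100 59/10
  37/6 457/80 65/12

Answer: 7 527/80 25/4
537/80 637/100 59/10
37/6 457/80 65/12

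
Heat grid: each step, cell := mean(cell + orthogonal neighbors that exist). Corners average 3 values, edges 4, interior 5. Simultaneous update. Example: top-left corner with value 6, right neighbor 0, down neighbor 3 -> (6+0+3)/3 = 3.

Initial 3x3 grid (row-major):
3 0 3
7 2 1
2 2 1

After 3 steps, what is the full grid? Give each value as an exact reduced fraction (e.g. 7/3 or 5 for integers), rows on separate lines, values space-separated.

Answer: 3037/1080 8267/3600 4079/2160
6853/2400 3529/1500 26243/14400
6109/2160 10981/4800 2017/1080

Derivation:
After step 1:
  10/3 2 4/3
  7/2 12/5 7/4
  11/3 7/4 4/3
After step 2:
  53/18 34/15 61/36
  129/40 57/25 409/240
  107/36 183/80 29/18
After step 3:
  3037/1080 8267/3600 4079/2160
  6853/2400 3529/1500 26243/14400
  6109/2160 10981/4800 2017/1080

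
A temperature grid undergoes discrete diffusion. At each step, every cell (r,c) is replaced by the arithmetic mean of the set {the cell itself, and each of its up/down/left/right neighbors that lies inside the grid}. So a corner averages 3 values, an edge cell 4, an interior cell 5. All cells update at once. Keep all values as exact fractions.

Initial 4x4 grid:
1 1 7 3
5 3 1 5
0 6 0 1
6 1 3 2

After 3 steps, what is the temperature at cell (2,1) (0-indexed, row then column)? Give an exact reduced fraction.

Answer: 1981/750

Derivation:
Step 1: cell (2,1) = 2
Step 2: cell (2,1) = 313/100
Step 3: cell (2,1) = 1981/750
Full grid after step 3:
  3031/1080 5261/1800 1913/600 409/120
  9877/3600 8743/3000 2891/1000 1167/400
  11137/3600 1981/750 1273/500 2809/1200
  313/108 10387/3600 2669/1200 193/90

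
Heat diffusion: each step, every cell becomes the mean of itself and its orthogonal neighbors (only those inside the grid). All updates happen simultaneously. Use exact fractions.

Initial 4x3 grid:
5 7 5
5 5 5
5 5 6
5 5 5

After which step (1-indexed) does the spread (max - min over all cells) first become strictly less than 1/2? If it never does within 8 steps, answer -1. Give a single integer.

Step 1: max=17/3, min=5, spread=2/3
Step 2: max=667/120, min=5, spread=67/120
Step 3: max=739/135, min=911/180, spread=223/540
  -> spread < 1/2 first at step 3
Step 4: max=350881/64800, min=27553/5400, spread=4049/12960
Step 5: max=20962409/3888000, min=554129/108000, spread=202753/777600
Step 6: max=1251253351/233280000, min=50128999/9720000, spread=385259/1866240
Step 7: max=74822159909/13996800000, min=3018585091/583200000, spread=95044709/559872000
Step 8: max=4475616336031/839808000000, min=20187315341/3888000000, spread=921249779/6718464000

Answer: 3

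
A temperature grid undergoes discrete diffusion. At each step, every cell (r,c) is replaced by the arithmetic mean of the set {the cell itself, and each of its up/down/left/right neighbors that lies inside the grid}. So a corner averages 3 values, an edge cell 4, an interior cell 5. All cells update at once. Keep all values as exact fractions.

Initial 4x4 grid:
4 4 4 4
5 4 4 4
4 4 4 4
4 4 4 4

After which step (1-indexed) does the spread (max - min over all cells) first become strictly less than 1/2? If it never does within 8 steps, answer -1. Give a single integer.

Answer: 1

Derivation:
Step 1: max=13/3, min=4, spread=1/3
  -> spread < 1/2 first at step 1
Step 2: max=511/120, min=4, spread=31/120
Step 3: max=4531/1080, min=4, spread=211/1080
Step 4: max=448843/108000, min=4, spread=16843/108000
Step 5: max=4026643/972000, min=36079/9000, spread=130111/972000
Step 6: max=120282367/29160000, min=2167159/540000, spread=3255781/29160000
Step 7: max=3599553691/874800000, min=2171107/540000, spread=82360351/874800000
Step 8: max=107727316891/26244000000, min=391306441/97200000, spread=2074577821/26244000000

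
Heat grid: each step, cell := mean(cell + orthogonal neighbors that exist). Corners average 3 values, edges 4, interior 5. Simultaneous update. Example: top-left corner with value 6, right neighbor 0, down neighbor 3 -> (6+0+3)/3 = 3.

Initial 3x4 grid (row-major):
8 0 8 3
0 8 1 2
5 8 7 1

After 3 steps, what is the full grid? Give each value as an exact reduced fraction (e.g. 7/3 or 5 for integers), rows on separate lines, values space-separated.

Answer: 8869/2160 2071/450 13453/3600 8147/2160
23339/4800 4263/1000 6637/1500 47927/14400
5107/1080 37061/7200 29381/7200 527/135

Derivation:
After step 1:
  8/3 6 3 13/3
  21/4 17/5 26/5 7/4
  13/3 7 17/4 10/3
After step 2:
  167/36 113/30 139/30 109/36
  313/80 537/100 88/25 877/240
  199/36 1139/240 1187/240 28/9
After step 3:
  8869/2160 2071/450 13453/3600 8147/2160
  23339/4800 4263/1000 6637/1500 47927/14400
  5107/1080 37061/7200 29381/7200 527/135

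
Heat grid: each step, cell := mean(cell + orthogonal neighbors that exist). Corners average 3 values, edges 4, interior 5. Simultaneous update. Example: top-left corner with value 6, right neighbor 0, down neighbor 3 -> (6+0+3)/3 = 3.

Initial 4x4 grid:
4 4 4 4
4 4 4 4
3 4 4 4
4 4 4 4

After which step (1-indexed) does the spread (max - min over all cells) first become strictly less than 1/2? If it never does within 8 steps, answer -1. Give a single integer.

Answer: 1

Derivation:
Step 1: max=4, min=11/3, spread=1/3
  -> spread < 1/2 first at step 1
Step 2: max=4, min=449/120, spread=31/120
Step 3: max=4, min=4109/1080, spread=211/1080
Step 4: max=4, min=415157/108000, spread=16843/108000
Step 5: max=35921/9000, min=3749357/972000, spread=130111/972000
Step 6: max=2152841/540000, min=112997633/29160000, spread=3255781/29160000
Step 7: max=2148893/540000, min=3398846309/874800000, spread=82360351/874800000
Step 8: max=386293559/97200000, min=102224683109/26244000000, spread=2074577821/26244000000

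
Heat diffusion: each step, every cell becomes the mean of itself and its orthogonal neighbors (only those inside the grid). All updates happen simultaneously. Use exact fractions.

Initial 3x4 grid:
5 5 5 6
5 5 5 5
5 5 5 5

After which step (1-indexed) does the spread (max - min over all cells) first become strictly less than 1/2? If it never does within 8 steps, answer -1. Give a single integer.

Step 1: max=16/3, min=5, spread=1/3
  -> spread < 1/2 first at step 1
Step 2: max=95/18, min=5, spread=5/18
Step 3: max=1121/216, min=5, spread=41/216
Step 4: max=133817/25920, min=5, spread=4217/25920
Step 5: max=7985149/1555200, min=36079/7200, spread=38417/311040
Step 6: max=477760211/93312000, min=722597/144000, spread=1903471/18662400
Step 7: max=28594589089/5598720000, min=21715759/4320000, spread=18038617/223948800
Step 8: max=1712884182851/335923200000, min=1956926759/388800000, spread=883978523/13436928000

Answer: 1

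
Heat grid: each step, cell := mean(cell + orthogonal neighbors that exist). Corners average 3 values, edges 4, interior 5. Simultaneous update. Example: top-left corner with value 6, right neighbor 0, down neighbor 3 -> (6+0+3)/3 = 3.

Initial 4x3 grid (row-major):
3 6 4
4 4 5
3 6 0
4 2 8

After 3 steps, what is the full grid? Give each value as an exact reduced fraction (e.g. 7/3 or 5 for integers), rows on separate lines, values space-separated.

After step 1:
  13/3 17/4 5
  7/2 5 13/4
  17/4 3 19/4
  3 5 10/3
After step 2:
  145/36 223/48 25/6
  205/48 19/5 9/2
  55/16 22/5 43/12
  49/12 43/12 157/36
After step 3:
  233/54 11981/2880 71/16
  5593/1440 1297/300 321/80
  1943/480 4513/1200 379/90
  533/144 2957/720 415/108

Answer: 233/54 11981/2880 71/16
5593/1440 1297/300 321/80
1943/480 4513/1200 379/90
533/144 2957/720 415/108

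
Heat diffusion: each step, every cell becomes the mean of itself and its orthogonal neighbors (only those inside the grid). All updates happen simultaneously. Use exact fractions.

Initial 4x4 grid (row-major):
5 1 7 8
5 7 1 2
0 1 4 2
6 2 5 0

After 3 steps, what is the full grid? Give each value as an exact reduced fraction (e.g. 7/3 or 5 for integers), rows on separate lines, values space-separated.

Answer: 847/216 6089/1440 29893/7200 4661/1080
5333/1440 10649/3000 11243/3000 25513/7200
22849/7200 1897/600 8791/3000 20801/7200
3299/1080 21169/7200 19721/7200 2773/1080

Derivation:
After step 1:
  11/3 5 17/4 17/3
  17/4 3 21/5 13/4
  3 14/5 13/5 2
  8/3 7/2 11/4 7/3
After step 2:
  155/36 191/48 1147/240 79/18
  167/48 77/20 173/50 907/240
  763/240 149/50 287/100 611/240
  55/18 703/240 671/240 85/36
After step 3:
  847/216 6089/1440 29893/7200 4661/1080
  5333/1440 10649/3000 11243/3000 25513/7200
  22849/7200 1897/600 8791/3000 20801/7200
  3299/1080 21169/7200 19721/7200 2773/1080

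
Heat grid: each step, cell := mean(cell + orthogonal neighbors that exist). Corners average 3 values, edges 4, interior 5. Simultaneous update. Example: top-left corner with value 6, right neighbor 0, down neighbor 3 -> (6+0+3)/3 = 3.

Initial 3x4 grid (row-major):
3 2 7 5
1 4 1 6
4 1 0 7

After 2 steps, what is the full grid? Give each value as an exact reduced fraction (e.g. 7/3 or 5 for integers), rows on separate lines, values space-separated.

After step 1:
  2 4 15/4 6
  3 9/5 18/5 19/4
  2 9/4 9/4 13/3
After step 2:
  3 231/80 347/80 29/6
  11/5 293/100 323/100 1121/240
  29/12 83/40 373/120 34/9

Answer: 3 231/80 347/80 29/6
11/5 293/100 323/100 1121/240
29/12 83/40 373/120 34/9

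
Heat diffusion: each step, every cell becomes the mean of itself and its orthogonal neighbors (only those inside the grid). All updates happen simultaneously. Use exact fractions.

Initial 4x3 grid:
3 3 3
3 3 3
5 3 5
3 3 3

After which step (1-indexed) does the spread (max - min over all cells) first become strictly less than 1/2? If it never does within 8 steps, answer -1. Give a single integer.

Answer: 3

Derivation:
Step 1: max=19/5, min=3, spread=4/5
Step 2: max=217/60, min=3, spread=37/60
Step 3: max=1897/540, min=113/36, spread=101/270
  -> spread < 1/2 first at step 3
Step 4: max=47051/13500, min=7141/2250, spread=841/2700
Step 5: max=105004/30375, min=261299/81000, spread=11227/48600
Step 6: max=167334341/48600000, min=13139543/4050000, spread=386393/1944000
Step 7: max=1497099481/437400000, min=794441437/243000000, spread=41940559/273375000
Step 8: max=597256076621/174960000000, min=47824281083/14580000000, spread=186917629/1399680000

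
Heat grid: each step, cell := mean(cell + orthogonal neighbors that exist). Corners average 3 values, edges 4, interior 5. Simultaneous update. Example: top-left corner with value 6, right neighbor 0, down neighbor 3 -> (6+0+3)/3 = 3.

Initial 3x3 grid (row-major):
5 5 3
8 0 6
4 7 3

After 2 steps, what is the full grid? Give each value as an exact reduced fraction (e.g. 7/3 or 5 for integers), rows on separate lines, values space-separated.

After step 1:
  6 13/4 14/3
  17/4 26/5 3
  19/3 7/2 16/3
After step 2:
  9/2 1147/240 131/36
  1307/240 96/25 91/20
  169/36 611/120 71/18

Answer: 9/2 1147/240 131/36
1307/240 96/25 91/20
169/36 611/120 71/18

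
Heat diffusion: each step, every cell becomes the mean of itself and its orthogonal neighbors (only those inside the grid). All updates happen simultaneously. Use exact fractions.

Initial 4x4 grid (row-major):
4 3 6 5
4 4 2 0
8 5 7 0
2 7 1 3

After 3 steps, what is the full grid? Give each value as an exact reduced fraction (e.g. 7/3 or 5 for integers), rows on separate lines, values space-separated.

After step 1:
  11/3 17/4 4 11/3
  5 18/5 19/5 7/4
  19/4 31/5 3 5/2
  17/3 15/4 9/2 4/3
After step 2:
  155/36 931/240 943/240 113/36
  1021/240 457/100 323/100 703/240
  1297/240 213/50 4 103/48
  85/18 1207/240 151/48 25/9
After step 3:
  2239/540 30031/7200 25519/7200 3599/1080
  33361/7200 3029/750 2239/600 20599/7200
  33553/7200 6979/1500 10069/3000 4267/1440
  682/135 30883/7200 5383/1440 581/216

Answer: 2239/540 30031/7200 25519/7200 3599/1080
33361/7200 3029/750 2239/600 20599/7200
33553/7200 6979/1500 10069/3000 4267/1440
682/135 30883/7200 5383/1440 581/216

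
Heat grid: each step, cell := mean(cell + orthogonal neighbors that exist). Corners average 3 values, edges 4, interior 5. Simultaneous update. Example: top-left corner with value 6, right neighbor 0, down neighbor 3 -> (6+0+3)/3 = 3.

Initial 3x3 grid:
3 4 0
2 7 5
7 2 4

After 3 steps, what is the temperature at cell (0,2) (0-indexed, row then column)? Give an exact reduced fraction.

Step 1: cell (0,2) = 3
Step 2: cell (0,2) = 7/2
Step 3: cell (0,2) = 253/72
Full grid after step 3:
  527/144 119/32 253/72
  2351/576 923/240 563/144
  1787/432 613/144 431/108

Answer: 253/72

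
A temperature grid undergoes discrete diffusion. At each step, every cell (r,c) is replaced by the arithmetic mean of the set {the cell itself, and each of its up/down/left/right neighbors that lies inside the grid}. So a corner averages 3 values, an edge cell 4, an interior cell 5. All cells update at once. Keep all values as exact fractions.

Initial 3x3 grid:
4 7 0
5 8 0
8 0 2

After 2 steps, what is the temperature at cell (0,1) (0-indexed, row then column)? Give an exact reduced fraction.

Step 1: cell (0,1) = 19/4
Step 2: cell (0,1) = 197/48
Full grid after step 2:
  49/9 197/48 115/36
  239/48 22/5 19/8
  181/36 27/8 23/9

Answer: 197/48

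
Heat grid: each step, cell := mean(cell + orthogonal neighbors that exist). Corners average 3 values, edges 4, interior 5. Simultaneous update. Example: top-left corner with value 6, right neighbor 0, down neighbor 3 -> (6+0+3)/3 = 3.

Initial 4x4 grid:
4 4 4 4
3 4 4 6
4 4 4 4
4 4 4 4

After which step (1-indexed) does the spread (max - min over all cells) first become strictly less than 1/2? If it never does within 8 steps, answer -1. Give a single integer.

Answer: 4

Derivation:
Step 1: max=14/3, min=11/3, spread=1
Step 2: max=271/60, min=449/120, spread=31/40
Step 3: max=2371/540, min=4109/1080, spread=211/360
Step 4: max=232357/54000, min=417101/108000, spread=15871/36000
  -> spread < 1/2 first at step 4
Step 5: max=2071267/486000, min=3794861/972000, spread=115891/324000
Step 6: max=15369679/3645000, min=381929969/97200000, spread=83784413/291600000
Step 7: max=1833356611/437400000, min=3842910463/972000000, spread=2080938053/8748000000
Step 8: max=27336341339/6561000000, min=115809437959/29160000000, spread=51168711929/262440000000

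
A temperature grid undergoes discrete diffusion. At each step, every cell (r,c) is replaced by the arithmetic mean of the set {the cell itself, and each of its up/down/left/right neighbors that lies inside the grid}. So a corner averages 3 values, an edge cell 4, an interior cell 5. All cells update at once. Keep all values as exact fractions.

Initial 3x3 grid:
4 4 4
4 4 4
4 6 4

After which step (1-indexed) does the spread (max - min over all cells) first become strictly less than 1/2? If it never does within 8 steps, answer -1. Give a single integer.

Step 1: max=14/3, min=4, spread=2/3
Step 2: max=547/120, min=4, spread=67/120
Step 3: max=4757/1080, min=407/100, spread=1807/5400
  -> spread < 1/2 first at step 3
Step 4: max=1885963/432000, min=11161/2700, spread=33401/144000
Step 5: max=16781933/3888000, min=1123391/270000, spread=3025513/19440000
Step 6: max=6685726867/1555200000, min=60355949/14400000, spread=53531/497664
Step 7: max=399280925849/93312000000, min=16343116051/3888000000, spread=450953/5971968
Step 8: max=23903783560603/5598720000000, min=1967248610519/466560000000, spread=3799043/71663616

Answer: 3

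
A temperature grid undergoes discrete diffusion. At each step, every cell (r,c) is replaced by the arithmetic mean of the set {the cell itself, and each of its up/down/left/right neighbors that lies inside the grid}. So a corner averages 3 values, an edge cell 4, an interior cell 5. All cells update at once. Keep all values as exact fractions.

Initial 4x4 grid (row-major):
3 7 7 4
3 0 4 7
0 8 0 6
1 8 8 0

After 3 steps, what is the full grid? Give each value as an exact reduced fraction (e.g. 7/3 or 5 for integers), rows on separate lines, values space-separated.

After step 1:
  13/3 17/4 11/2 6
  3/2 22/5 18/5 21/4
  3 16/5 26/5 13/4
  3 25/4 4 14/3
After step 2:
  121/36 1109/240 387/80 67/12
  397/120 339/100 479/100 181/40
  107/40 441/100 77/20 551/120
  49/12 329/80 1207/240 143/36
After step 3:
  8129/2160 29177/7200 11899/2400 3587/720
  11461/3600 24623/6000 8557/2000 1949/400
  4343/1200 59/16 5441/1200 3049/720
  2609/720 3527/800 6107/1440 9787/2160

Answer: 8129/2160 29177/7200 11899/2400 3587/720
11461/3600 24623/6000 8557/2000 1949/400
4343/1200 59/16 5441/1200 3049/720
2609/720 3527/800 6107/1440 9787/2160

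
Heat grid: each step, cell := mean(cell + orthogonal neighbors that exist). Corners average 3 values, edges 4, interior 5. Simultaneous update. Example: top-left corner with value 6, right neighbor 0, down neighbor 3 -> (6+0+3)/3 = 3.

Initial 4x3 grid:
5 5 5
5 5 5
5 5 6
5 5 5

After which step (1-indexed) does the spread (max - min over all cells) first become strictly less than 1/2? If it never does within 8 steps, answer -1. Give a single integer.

Answer: 1

Derivation:
Step 1: max=16/3, min=5, spread=1/3
  -> spread < 1/2 first at step 1
Step 2: max=631/120, min=5, spread=31/120
Step 3: max=5611/1080, min=5, spread=211/1080
Step 4: max=556897/108000, min=9047/1800, spread=14077/108000
Step 5: max=5000407/972000, min=543683/108000, spread=5363/48600
Step 6: max=149540809/29160000, min=302869/60000, spread=93859/1166400
Step 7: max=8958274481/1749600000, min=491336467/97200000, spread=4568723/69984000
Step 8: max=536660435629/104976000000, min=14761618889/2916000000, spread=8387449/167961600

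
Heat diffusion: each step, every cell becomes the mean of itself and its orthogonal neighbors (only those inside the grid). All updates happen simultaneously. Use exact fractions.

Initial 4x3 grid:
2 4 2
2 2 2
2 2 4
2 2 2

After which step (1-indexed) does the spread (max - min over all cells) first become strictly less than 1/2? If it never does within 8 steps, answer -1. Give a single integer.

Step 1: max=8/3, min=2, spread=2/3
Step 2: max=307/120, min=2, spread=67/120
Step 3: max=2747/1080, min=191/90, spread=91/216
  -> spread < 1/2 first at step 3
Step 4: max=161923/64800, min=5857/2700, spread=4271/12960
Step 5: max=9604997/3888000, min=13289/6000, spread=39749/155520
Step 6: max=570458023/233280000, min=2726419/1215000, spread=1879423/9331200
Step 7: max=33951511157/13996800000, min=661079959/291600000, spread=3551477/22394880
Step 8: max=2023971076063/839808000000, min=3330151213/1458000000, spread=846431819/6718464000

Answer: 3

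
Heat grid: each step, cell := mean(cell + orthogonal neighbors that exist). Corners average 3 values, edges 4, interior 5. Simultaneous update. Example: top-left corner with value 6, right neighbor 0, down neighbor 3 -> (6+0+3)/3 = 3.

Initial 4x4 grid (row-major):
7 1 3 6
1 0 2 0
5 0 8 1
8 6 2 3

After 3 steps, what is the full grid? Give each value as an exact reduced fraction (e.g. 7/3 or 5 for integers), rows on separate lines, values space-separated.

Answer: 107/40 2173/800 409/160 83/30
7499/2400 2571/1000 1379/500 407/160
25937/7200 10723/3000 717/250 471/160
4879/1080 28097/7200 1759/480 181/60

Derivation:
After step 1:
  3 11/4 3 3
  13/4 4/5 13/5 9/4
  7/2 19/5 13/5 3
  19/3 4 19/4 2
After step 2:
  3 191/80 227/80 11/4
  211/80 66/25 9/4 217/80
  1013/240 147/50 67/20 197/80
  83/18 1133/240 267/80 13/4
After step 3:
  107/40 2173/800 409/160 83/30
  7499/2400 2571/1000 1379/500 407/160
  25937/7200 10723/3000 717/250 471/160
  4879/1080 28097/7200 1759/480 181/60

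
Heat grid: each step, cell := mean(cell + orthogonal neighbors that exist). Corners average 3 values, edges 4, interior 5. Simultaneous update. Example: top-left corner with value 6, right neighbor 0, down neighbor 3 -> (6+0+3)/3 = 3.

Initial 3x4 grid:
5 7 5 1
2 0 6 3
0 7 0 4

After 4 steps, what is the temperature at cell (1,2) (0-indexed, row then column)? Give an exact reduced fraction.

Step 1: cell (1,2) = 14/5
Step 2: cell (1,2) = 197/50
Step 3: cell (1,2) = 9793/3000
Step 4: cell (1,2) = 638627/180000
Full grid after step 4:
  456809/129600 409307/108000 43153/12000 78619/21600
  2921221/864000 1185779/360000 638627/180000 1428253/432000
  14167/4800 57697/18000 168251/54000 213107/64800

Answer: 638627/180000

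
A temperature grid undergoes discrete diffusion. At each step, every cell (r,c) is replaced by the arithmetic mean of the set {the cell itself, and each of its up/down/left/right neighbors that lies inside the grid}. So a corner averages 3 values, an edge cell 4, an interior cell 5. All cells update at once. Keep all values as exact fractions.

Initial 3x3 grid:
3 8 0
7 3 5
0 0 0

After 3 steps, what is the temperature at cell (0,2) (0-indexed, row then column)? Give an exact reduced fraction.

Answer: 3973/1080

Derivation:
Step 1: cell (0,2) = 13/3
Step 2: cell (0,2) = 59/18
Step 3: cell (0,2) = 3973/1080
Full grid after step 3:
  3097/720 26921/7200 3973/1080
  47617/14400 10177/3000 67/25
  1529/540 10489/4800 5011/2160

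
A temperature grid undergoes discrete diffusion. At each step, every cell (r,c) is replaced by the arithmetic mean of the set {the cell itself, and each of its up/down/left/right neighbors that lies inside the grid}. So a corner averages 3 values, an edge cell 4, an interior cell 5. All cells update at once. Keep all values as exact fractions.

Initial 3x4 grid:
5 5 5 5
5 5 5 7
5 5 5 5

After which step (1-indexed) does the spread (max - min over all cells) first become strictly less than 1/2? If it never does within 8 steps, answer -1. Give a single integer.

Answer: 3

Derivation:
Step 1: max=17/3, min=5, spread=2/3
Step 2: max=667/120, min=5, spread=67/120
Step 3: max=5837/1080, min=5, spread=437/1080
  -> spread < 1/2 first at step 3
Step 4: max=2317531/432000, min=2509/500, spread=29951/86400
Step 5: max=20655821/3888000, min=17033/3375, spread=206761/777600
Step 6: max=8232195571/1555200000, min=13665671/2700000, spread=14430763/62208000
Step 7: max=491667741689/93312000000, min=1097652727/216000000, spread=139854109/746496000
Step 8: max=29416071890251/5598720000000, min=99051228977/19440000000, spread=7114543559/44789760000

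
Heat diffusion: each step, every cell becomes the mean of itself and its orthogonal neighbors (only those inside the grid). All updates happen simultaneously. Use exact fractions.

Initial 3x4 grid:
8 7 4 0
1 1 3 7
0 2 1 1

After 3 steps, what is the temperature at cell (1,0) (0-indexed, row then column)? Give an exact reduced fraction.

Step 1: cell (1,0) = 5/2
Step 2: cell (1,0) = 349/120
Step 3: cell (1,0) = 4171/1440
Full grid after step 3:
  1021/270 683/180 2539/720 7417/2160
  4171/1440 3457/1200 224/75 8467/2880
  1451/720 331/160 367/160 947/360

Answer: 4171/1440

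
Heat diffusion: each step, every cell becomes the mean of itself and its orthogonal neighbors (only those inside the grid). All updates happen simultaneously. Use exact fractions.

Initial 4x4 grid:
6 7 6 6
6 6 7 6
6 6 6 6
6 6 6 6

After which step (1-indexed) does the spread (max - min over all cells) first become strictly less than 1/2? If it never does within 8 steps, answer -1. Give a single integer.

Step 1: max=13/2, min=6, spread=1/2
Step 2: max=1529/240, min=6, spread=89/240
  -> spread < 1/2 first at step 2
Step 3: max=15101/2400, min=6, spread=701/2400
Step 4: max=270169/43200, min=24149/4000, spread=46799/216000
Step 5: max=13456697/2160000, min=326671/54000, spread=389857/2160000
Step 6: max=1207359959/194400000, min=327727/54000, spread=27542759/194400000
Step 7: max=12053171201/1944000000, min=29550011/4860000, spread=77722267/648000000
Step 8: max=360922377101/58320000000, min=29601270971/4860000000, spread=5707125449/58320000000

Answer: 2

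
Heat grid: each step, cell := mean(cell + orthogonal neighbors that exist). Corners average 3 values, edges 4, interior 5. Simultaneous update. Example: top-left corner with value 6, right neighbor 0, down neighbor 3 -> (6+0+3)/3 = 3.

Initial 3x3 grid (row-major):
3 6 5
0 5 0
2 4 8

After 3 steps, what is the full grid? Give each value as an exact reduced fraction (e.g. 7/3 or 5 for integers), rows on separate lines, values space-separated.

After step 1:
  3 19/4 11/3
  5/2 3 9/2
  2 19/4 4
After step 2:
  41/12 173/48 155/36
  21/8 39/10 91/24
  37/12 55/16 53/12
After step 3:
  463/144 10963/2880 1685/432
  521/160 2083/600 5909/1440
  439/144 1187/320 559/144

Answer: 463/144 10963/2880 1685/432
521/160 2083/600 5909/1440
439/144 1187/320 559/144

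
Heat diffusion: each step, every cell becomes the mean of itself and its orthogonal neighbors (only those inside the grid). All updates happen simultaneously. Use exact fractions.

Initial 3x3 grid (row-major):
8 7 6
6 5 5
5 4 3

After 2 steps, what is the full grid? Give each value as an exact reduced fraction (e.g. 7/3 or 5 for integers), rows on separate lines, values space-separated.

Answer: 13/2 249/40 23/4
117/20 269/50 403/80
61/12 373/80 13/3

Derivation:
After step 1:
  7 13/2 6
  6 27/5 19/4
  5 17/4 4
After step 2:
  13/2 249/40 23/4
  117/20 269/50 403/80
  61/12 373/80 13/3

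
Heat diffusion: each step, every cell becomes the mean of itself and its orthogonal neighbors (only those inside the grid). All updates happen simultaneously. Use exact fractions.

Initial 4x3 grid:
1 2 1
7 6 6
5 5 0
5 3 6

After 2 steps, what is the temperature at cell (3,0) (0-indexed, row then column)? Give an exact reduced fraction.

Answer: 175/36

Derivation:
Step 1: cell (3,0) = 13/3
Step 2: cell (3,0) = 175/36
Full grid after step 2:
  127/36 421/120 35/12
  1127/240 39/10 157/40
  1103/240 47/10 143/40
  175/36 953/240 4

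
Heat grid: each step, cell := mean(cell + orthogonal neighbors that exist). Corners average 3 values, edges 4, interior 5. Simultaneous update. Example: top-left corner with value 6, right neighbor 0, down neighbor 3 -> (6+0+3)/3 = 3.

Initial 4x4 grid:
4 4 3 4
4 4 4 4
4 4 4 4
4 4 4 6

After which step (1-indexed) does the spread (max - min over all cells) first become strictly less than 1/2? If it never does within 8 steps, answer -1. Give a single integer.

Step 1: max=14/3, min=11/3, spread=1
Step 2: max=41/9, min=449/120, spread=293/360
Step 3: max=473/108, min=13799/3600, spread=5903/10800
Step 4: max=69727/16200, min=418037/108000, spread=140429/324000
  -> spread < 1/2 first at step 4
Step 5: max=2060389/486000, min=12655133/3240000, spread=3242381/9720000
Step 6: max=15298411/3645000, min=25425389/6480000, spread=637843/2332800
Step 7: max=14569691/3499200, min=45938591/11664000, spread=7881137/34992000
Step 8: max=27154377851/6561000000, min=34548545243/8748000000, spread=198875027/1049760000

Answer: 4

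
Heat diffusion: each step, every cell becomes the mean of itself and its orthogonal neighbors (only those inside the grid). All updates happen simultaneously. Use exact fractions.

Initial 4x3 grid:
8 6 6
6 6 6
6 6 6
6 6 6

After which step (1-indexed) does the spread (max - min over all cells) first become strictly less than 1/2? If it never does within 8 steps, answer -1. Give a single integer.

Step 1: max=20/3, min=6, spread=2/3
Step 2: max=59/9, min=6, spread=5/9
Step 3: max=689/108, min=6, spread=41/108
  -> spread < 1/2 first at step 3
Step 4: max=81977/12960, min=6, spread=4217/12960
Step 5: max=4874749/777600, min=21679/3600, spread=38417/155520
Step 6: max=291136211/46656000, min=434597/72000, spread=1903471/9331200
Step 7: max=17397149089/2799360000, min=13075759/2160000, spread=18038617/111974400
Step 8: max=1041037782851/167961600000, min=1179326759/194400000, spread=883978523/6718464000

Answer: 3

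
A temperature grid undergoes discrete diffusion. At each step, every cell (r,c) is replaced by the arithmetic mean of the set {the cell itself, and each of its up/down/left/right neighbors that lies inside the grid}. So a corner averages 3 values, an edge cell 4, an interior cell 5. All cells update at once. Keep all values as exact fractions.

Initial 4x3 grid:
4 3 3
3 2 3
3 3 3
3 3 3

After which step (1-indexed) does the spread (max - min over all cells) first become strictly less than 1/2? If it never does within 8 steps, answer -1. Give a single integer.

Step 1: max=10/3, min=11/4, spread=7/12
Step 2: max=28/9, min=287/100, spread=217/900
  -> spread < 1/2 first at step 2
Step 3: max=413/135, min=6937/2400, spread=3647/21600
Step 4: max=48779/16200, min=23351/8000, spread=59729/648000
Step 5: max=2912431/972000, min=6335003/2160000, spread=1233593/19440000
Step 6: max=86942377/29160000, min=15861973/5400000, spread=3219307/72900000
Step 7: max=10411451011/3499200000, min=2288195183/777600000, spread=1833163/55987200
Step 8: max=623507585549/209952000000, min=137434929997/46656000000, spread=80806409/3359232000

Answer: 2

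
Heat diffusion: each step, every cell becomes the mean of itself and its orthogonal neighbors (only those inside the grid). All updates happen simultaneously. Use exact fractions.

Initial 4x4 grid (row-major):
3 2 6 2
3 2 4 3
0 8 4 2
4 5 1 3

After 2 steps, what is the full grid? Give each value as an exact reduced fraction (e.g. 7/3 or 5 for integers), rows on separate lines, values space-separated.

After step 1:
  8/3 13/4 7/2 11/3
  2 19/5 19/5 11/4
  15/4 19/5 19/5 3
  3 9/2 13/4 2
After step 2:
  95/36 793/240 853/240 119/36
  733/240 333/100 353/100 793/240
  251/80 393/100 353/100 231/80
  15/4 291/80 271/80 11/4

Answer: 95/36 793/240 853/240 119/36
733/240 333/100 353/100 793/240
251/80 393/100 353/100 231/80
15/4 291/80 271/80 11/4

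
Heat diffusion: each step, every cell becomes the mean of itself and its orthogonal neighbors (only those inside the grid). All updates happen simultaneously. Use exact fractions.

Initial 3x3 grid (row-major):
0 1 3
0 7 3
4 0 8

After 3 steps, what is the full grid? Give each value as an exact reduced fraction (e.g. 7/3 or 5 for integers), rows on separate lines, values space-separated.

After step 1:
  1/3 11/4 7/3
  11/4 11/5 21/4
  4/3 19/4 11/3
After step 2:
  35/18 457/240 31/9
  397/240 177/50 269/80
  53/18 239/80 41/9
After step 3:
  1981/1080 38999/14400 392/135
  36299/14400 8069/3000 5961/1600
  2731/1080 5611/1600 1963/540

Answer: 1981/1080 38999/14400 392/135
36299/14400 8069/3000 5961/1600
2731/1080 5611/1600 1963/540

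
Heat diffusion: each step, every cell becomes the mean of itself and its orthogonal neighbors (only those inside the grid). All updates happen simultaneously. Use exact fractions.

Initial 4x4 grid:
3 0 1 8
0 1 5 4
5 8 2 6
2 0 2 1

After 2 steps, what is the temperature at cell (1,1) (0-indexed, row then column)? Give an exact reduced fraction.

Step 1: cell (1,1) = 14/5
Step 2: cell (1,1) = 121/50
Full grid after step 2:
  3/2 171/80 701/240 163/36
  49/20 121/50 77/20 239/60
  173/60 347/100 149/50 83/20
  109/36 587/240 237/80 5/2

Answer: 121/50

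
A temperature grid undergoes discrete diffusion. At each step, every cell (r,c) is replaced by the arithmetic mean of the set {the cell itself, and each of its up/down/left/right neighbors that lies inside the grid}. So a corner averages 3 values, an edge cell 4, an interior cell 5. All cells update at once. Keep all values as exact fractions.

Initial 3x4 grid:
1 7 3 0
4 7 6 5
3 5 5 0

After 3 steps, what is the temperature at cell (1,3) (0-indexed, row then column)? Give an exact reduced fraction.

Step 1: cell (1,3) = 11/4
Step 2: cell (1,3) = 279/80
Step 3: cell (1,3) = 1147/320
Full grid after step 3:
  3131/720 22/5 727/180 7717/2160
  4217/960 1829/400 1693/400 1147/320
  1067/240 1091/240 3023/720 8087/2160

Answer: 1147/320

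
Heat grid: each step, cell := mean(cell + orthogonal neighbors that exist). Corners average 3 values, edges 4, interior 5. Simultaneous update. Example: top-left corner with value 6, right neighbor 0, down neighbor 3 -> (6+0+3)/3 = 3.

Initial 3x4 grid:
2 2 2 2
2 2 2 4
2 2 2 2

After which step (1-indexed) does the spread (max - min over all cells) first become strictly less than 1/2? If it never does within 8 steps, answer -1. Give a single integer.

Answer: 3

Derivation:
Step 1: max=8/3, min=2, spread=2/3
Step 2: max=307/120, min=2, spread=67/120
Step 3: max=2597/1080, min=2, spread=437/1080
  -> spread < 1/2 first at step 3
Step 4: max=1021531/432000, min=1009/500, spread=29951/86400
Step 5: max=8991821/3888000, min=6908/3375, spread=206761/777600
Step 6: max=3566595571/1555200000, min=5565671/2700000, spread=14430763/62208000
Step 7: max=211731741689/93312000000, min=449652727/216000000, spread=139854109/746496000
Step 8: max=12619911890251/5598720000000, min=40731228977/19440000000, spread=7114543559/44789760000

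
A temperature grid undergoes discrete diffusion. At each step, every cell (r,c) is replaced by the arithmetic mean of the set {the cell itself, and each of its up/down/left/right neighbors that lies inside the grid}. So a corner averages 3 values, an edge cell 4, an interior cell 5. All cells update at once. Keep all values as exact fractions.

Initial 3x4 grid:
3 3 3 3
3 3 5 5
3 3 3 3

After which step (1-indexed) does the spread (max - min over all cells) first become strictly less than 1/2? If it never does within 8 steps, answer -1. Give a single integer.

Step 1: max=4, min=3, spread=1
Step 2: max=227/60, min=3, spread=47/60
Step 3: max=13381/3600, min=617/200, spread=91/144
Step 4: max=787199/216000, min=3773/1200, spread=108059/216000
Step 5: max=46743661/12960000, min=762659/240000, spread=222403/518400
  -> spread < 1/2 first at step 5
Step 6: max=2773525799/777600000, min=138960643/43200000, spread=10889369/31104000
Step 7: max=165112455541/46656000000, min=8408191537/2592000000, spread=110120063/373248000
Step 8: max=9835039516319/2799360000000, min=169485327161/51840000000, spread=5462654797/22394880000

Answer: 5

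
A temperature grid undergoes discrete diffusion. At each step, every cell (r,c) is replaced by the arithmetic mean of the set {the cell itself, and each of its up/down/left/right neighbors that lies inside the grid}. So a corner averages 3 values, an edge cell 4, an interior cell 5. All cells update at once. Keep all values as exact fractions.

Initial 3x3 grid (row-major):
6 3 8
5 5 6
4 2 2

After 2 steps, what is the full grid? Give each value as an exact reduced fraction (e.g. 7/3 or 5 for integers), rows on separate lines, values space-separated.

Answer: 91/18 601/120 197/36
263/60 116/25 369/80
143/36 289/80 71/18

Derivation:
After step 1:
  14/3 11/2 17/3
  5 21/5 21/4
  11/3 13/4 10/3
After step 2:
  91/18 601/120 197/36
  263/60 116/25 369/80
  143/36 289/80 71/18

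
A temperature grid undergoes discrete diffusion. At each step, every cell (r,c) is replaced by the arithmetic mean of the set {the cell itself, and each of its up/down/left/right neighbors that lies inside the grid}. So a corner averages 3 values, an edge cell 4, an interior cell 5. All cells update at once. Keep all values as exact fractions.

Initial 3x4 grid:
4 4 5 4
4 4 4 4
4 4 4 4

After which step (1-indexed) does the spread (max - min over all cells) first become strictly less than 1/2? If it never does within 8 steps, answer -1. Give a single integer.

Answer: 1

Derivation:
Step 1: max=13/3, min=4, spread=1/3
  -> spread < 1/2 first at step 1
Step 2: max=511/120, min=4, spread=31/120
Step 3: max=4531/1080, min=4, spread=211/1080
Step 4: max=448897/108000, min=7247/1800, spread=14077/108000
Step 5: max=4028407/972000, min=435683/108000, spread=5363/48600
Step 6: max=120380809/29160000, min=242869/60000, spread=93859/1166400
Step 7: max=7208674481/1749600000, min=394136467/97200000, spread=4568723/69984000
Step 8: max=431684435629/104976000000, min=11845618889/2916000000, spread=8387449/167961600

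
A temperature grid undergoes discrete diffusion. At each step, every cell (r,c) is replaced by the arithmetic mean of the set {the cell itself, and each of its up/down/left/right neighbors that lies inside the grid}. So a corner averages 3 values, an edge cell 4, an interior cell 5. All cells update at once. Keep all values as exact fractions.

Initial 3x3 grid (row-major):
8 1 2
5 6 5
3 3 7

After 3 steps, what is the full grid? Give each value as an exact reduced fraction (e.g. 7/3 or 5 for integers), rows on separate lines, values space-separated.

After step 1:
  14/3 17/4 8/3
  11/2 4 5
  11/3 19/4 5
After step 2:
  173/36 187/48 143/36
  107/24 47/10 25/6
  167/36 209/48 59/12
After step 3:
  1895/432 12509/2880 1733/432
  6697/1440 863/200 799/180
  1937/432 13399/2880 215/48

Answer: 1895/432 12509/2880 1733/432
6697/1440 863/200 799/180
1937/432 13399/2880 215/48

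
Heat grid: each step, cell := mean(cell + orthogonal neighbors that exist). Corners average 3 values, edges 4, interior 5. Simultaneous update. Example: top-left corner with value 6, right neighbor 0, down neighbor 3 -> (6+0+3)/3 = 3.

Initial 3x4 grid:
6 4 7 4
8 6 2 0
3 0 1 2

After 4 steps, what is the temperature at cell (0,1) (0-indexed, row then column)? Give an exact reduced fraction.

Answer: 80527/18000

Derivation:
Step 1: cell (0,1) = 23/4
Step 2: cell (0,1) = 5
Step 3: cell (0,1) = 1929/400
Step 4: cell (0,1) = 80527/18000
Full grid after step 4:
  212783/43200 80527/18000 51259/13500 6566/2025
  3850261/864000 1437029/360000 570427/180000 148351/54000
  513299/129600 725449/216000 64141/24000 5431/2400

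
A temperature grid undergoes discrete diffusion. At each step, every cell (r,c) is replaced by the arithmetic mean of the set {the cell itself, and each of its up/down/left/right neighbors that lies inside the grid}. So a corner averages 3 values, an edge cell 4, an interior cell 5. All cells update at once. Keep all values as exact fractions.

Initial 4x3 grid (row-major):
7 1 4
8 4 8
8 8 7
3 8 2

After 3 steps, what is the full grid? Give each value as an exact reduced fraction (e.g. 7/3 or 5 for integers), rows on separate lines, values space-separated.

After step 1:
  16/3 4 13/3
  27/4 29/5 23/4
  27/4 7 25/4
  19/3 21/4 17/3
After step 2:
  193/36 73/15 169/36
  739/120 293/50 83/15
  161/24 621/100 37/6
  55/9 97/16 103/18
After step 3:
  5899/1080 1169/225 2717/540
  21679/3600 17177/3000 20029/3600
  22669/3600 12403/2000 21269/3600
  2719/432 28927/4800 2585/432

Answer: 5899/1080 1169/225 2717/540
21679/3600 17177/3000 20029/3600
22669/3600 12403/2000 21269/3600
2719/432 28927/4800 2585/432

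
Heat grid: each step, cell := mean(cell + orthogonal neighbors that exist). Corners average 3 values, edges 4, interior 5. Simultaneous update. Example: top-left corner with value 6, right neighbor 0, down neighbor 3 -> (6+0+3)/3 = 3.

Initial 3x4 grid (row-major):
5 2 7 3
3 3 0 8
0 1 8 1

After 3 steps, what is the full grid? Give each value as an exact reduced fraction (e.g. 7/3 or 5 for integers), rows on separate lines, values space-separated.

After step 1:
  10/3 17/4 3 6
  11/4 9/5 26/5 3
  4/3 3 5/2 17/3
After step 2:
  31/9 743/240 369/80 4
  553/240 17/5 31/10 149/30
  85/36 259/120 491/120 67/18
After step 3:
  398/135 5239/1440 1777/480 3259/720
  8287/2880 1687/600 4841/1200 1421/360
  4913/2160 1081/360 2353/720 4601/1080

Answer: 398/135 5239/1440 1777/480 3259/720
8287/2880 1687/600 4841/1200 1421/360
4913/2160 1081/360 2353/720 4601/1080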